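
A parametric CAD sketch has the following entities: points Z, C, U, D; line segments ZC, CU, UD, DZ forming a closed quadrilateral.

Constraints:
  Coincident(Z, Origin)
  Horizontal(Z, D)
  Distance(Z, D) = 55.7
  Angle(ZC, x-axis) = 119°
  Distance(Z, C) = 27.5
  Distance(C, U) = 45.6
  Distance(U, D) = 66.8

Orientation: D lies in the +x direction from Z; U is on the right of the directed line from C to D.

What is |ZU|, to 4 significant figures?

22.53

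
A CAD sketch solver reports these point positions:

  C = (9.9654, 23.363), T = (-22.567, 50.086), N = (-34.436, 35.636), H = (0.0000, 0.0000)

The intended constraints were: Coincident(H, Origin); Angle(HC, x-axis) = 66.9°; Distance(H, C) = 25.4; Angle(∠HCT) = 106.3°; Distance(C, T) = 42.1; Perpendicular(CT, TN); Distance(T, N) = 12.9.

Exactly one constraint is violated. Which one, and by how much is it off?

Distance(T, N) = 12.9 — off by 5.80.

H = (0.00, 0.00) ✓; HC at 66.90° ✓; |HC| = 25.40 ✓; ∠HCT = 106.3° ✓; |CT| = 42.10 ✓; ∠(CT, TN) = 90.00° ✓; |TN| = 18.70 ✗.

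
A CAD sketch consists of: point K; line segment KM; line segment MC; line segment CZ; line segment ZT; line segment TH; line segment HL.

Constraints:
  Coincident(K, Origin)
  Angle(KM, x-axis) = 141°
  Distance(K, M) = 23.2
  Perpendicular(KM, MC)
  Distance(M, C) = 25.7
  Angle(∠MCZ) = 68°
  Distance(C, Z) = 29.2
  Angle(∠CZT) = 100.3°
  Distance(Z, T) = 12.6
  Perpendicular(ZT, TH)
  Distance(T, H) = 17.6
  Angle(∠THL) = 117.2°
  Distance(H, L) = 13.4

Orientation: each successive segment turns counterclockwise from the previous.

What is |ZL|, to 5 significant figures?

23.735

K is at the origin; KM runs at 141.0° with length 23.2, so M = (-18.030, 14.600). KM ⟂ MC, so MC runs at -129.00°; with |MC| = 25.7, C = (-34.203, -5.3724). ∠MCZ = 68.0° gives CZ at -17.000° from the x-axis; with |CZ| = 29.2, Z = (-6.2792, -13.910). ∠CZT = 100.3° gives ZT at 62.700° from the x-axis; with |ZT| = 12.6, T = (-0.50024, -2.7131). The perpendicularity gives TH at right angles to ZT, so TH runs at 152.70°; with |TH| = 17.6, H = (-16.140, 5.3591). ∠THL = 117.2° gives HL at -144.50° from the x-axis; with |HL| = 13.4, L = (-27.049, -2.4223). Then |ZL| = |L − Z| = 23.735.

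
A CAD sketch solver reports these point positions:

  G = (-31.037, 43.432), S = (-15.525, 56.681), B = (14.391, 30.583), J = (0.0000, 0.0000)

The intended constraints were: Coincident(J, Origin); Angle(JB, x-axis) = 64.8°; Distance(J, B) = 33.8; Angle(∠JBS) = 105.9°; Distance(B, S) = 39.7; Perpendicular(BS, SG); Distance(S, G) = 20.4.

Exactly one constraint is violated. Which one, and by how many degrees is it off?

Perpendicular(BS, SG) — off by 8.40°.

J = (0.00, 0.00) ✓; JB at 64.80° ✓; |JB| = 33.80 ✓; ∠JBS = 105.9° ✓; |BS| = 39.70 ✓; ∠(BS, SG) = 81.60° ✗; |SG| = 20.40 ✓.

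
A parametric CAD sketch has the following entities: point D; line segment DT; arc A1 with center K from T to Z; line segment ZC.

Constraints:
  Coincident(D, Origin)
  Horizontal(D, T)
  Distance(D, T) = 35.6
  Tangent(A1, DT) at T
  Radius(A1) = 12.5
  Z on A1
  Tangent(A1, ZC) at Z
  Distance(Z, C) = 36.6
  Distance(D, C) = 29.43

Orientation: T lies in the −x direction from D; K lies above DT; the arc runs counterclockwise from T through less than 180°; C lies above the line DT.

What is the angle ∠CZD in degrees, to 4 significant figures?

52.51°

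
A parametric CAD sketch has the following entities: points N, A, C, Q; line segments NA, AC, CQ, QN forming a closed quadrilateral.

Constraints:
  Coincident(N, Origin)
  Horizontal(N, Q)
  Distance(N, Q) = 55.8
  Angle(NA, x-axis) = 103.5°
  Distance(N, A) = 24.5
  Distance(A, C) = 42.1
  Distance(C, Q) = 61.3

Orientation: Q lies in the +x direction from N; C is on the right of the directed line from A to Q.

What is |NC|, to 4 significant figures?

18.38

N is at the origin; N and Q share the same y with |NQ| = 55.8 and Q in +x, so Q = (55.8, 0). NA runs at 103.5° with |NA| = 24.5, so A = (-5.719, 23.82). C is determined by |AC| = 42.1 and |CQ| = 61.3 together: it lies at the intersection of circle(A, 42.1) and circle(Q, 61.3). With |AQ| = 65.97, the foot of the radical line on AQ is 17.94 from A and the perpendicular offset is √(42.1² − 17.94²) = 38.09. Taking the right-of-AQ solution: C = (-2.745, -18.17).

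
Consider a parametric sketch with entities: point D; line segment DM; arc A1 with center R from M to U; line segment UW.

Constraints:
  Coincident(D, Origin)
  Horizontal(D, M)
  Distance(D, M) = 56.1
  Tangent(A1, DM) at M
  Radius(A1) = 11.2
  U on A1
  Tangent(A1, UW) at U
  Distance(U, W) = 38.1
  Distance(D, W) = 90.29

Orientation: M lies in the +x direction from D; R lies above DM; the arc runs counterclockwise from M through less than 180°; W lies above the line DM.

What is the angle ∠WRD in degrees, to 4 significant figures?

136.6°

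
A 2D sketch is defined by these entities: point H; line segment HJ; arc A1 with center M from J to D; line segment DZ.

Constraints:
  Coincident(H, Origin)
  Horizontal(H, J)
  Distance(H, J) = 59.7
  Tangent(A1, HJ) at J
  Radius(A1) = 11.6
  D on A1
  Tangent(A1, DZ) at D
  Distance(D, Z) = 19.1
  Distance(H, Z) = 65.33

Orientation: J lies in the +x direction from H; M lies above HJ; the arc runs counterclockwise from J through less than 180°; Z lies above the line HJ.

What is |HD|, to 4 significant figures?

71.12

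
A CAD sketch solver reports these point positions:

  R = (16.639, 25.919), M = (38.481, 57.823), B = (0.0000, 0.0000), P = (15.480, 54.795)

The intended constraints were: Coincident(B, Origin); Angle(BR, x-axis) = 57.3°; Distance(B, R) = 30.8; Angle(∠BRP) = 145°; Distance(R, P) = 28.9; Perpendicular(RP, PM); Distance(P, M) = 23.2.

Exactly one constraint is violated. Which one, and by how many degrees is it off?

Perpendicular(RP, PM) — off by 5.20°.

B = (0.00, 0.00) ✓; BR at 57.30° ✓; |BR| = 30.80 ✓; ∠BRP = 145.0° ✓; |RP| = 28.90 ✓; ∠(RP, PM) = 84.80° ✗; |PM| = 23.20 ✓.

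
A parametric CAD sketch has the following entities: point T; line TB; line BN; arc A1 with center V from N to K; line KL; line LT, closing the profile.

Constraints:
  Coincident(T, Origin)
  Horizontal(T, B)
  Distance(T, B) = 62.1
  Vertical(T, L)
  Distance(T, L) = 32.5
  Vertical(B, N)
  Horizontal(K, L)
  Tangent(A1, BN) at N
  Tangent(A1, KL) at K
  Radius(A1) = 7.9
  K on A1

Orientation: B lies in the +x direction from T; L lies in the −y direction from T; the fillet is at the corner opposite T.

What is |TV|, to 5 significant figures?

59.521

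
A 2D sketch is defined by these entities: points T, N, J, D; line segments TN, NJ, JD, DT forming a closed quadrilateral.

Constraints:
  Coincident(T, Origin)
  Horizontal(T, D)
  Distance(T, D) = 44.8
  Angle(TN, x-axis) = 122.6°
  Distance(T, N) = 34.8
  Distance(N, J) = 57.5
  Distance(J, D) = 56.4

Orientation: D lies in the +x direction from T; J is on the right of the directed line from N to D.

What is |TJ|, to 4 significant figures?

26.97

T is at the origin; TD is horizontal with |TD| = 44.8 and D in +x, so D = (44.8, 0). TN runs at 122.6° with |TN| = 34.8, so N = (-18.75, 29.32). J is determined by |NJ| = 57.5 and |JD| = 56.4 together: it lies at the intersection of circle(N, 57.5) and circle(D, 56.4). With |ND| = 69.99, the foot of the radical line on ND is 35.89 from N and the perpendicular offset is √(57.5² − 35.89²) = 44.93. Taking the right-of-ND solution: J = (-4.981, -26.51).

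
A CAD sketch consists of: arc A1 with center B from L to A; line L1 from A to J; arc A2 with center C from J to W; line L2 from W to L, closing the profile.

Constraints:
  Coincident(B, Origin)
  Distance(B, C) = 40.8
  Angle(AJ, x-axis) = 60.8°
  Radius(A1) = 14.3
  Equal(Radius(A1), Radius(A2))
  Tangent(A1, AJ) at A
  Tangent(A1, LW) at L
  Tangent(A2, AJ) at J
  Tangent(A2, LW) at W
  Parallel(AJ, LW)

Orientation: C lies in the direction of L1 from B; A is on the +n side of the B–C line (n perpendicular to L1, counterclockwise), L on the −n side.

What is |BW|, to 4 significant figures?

43.23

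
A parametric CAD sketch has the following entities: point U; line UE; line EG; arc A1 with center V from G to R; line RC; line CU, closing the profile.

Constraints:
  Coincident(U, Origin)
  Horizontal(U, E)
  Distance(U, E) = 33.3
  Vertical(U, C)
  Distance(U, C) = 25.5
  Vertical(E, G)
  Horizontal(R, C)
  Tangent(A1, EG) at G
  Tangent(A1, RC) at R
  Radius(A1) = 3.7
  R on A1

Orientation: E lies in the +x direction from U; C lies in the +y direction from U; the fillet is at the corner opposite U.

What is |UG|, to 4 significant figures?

39.80

U is at the origin; U and E share the same y with |UE| = 33.3 and E on the +x side, so E = (33.30, 0.000). U and C share the same x with |UC| = 25.5 and C on the +y side, so C = (0.000, 25.50). The virtual corner opposite U is at (33.30, 25.50). A1 meets EG tangentially, so VG is at right angles to EG and since A1 is tangent to RC there, VR ⟂ RC, with radius 3.7, so the center V sits 3.7 in from both sides at V = (29.60, 21.80). That places the tangent points at G = (33.30, 21.80) on EG and R = (29.60, 25.50) on RC. Then |UG| = |G − U| = 39.80.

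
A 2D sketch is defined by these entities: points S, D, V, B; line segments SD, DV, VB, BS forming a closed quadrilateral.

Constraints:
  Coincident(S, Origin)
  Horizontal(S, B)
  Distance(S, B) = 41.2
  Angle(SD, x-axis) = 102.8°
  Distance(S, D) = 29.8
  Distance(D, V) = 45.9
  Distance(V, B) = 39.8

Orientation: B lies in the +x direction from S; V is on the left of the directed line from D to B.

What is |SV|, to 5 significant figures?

54.974

S is at the origin; SB is horizontal with |SB| = 41.2 and B in +x, so B = (41.2, 0). SD runs at 102.8° with |SD| = 29.8, so D = (-6.6021, 29.059). V is determined by |DV| = 45.9 and |VB| = 39.8 together: it lies at the intersection of circle(D, 45.9) and circle(B, 39.8). With |DB| = 55.942, the foot of the radical line on DB is 32.643 from D and the perpendicular offset is √(45.9² − 32.643²) = 32.268. Taking the left-of-DB solution: V = (38.053, 39.675).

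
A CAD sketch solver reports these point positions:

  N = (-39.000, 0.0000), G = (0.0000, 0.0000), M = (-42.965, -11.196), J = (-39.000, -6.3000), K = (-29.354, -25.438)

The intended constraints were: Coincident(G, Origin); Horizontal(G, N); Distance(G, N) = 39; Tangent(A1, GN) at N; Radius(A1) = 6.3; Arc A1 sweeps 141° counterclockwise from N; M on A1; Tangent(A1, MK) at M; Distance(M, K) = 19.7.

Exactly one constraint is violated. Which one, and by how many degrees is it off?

Tangent(A1, MK) at M — off by 7.30°.

G = (0.00, 0.00) ✓; G.y = 0.00, N.y = 0.00 ✓; |GN| = 39.00 ✓; ∠(JN, NG) = 90.00° ✓; |JN| = 6.300 ✓; bearing(J→M) − bearing(J→N) = 141.0° ✓; |JM| = 6.300 ✓; ∠(JM, MK) = 97.30° ✗; |MK| = 19.70 ✓.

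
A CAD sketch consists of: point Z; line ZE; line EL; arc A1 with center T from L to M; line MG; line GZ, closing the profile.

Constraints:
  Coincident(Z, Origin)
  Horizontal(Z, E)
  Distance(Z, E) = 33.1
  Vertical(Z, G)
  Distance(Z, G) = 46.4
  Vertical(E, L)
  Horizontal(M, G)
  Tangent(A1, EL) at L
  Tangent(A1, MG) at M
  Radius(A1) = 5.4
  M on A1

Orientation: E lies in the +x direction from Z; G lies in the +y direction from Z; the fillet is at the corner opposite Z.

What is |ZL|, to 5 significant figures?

52.694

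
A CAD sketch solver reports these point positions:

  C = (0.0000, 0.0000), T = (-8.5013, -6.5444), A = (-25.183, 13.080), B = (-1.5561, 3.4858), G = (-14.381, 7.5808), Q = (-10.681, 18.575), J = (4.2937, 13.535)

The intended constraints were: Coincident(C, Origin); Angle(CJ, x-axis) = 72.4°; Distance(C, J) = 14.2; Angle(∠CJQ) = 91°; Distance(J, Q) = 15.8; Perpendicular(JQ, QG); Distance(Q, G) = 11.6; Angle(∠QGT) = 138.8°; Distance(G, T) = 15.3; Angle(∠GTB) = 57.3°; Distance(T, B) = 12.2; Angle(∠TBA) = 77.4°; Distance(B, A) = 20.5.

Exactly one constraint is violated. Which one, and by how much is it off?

Distance(B, A) = 20.5 — off by 5.00.

C = (0.00, 0.00) ✓; CJ at 72.40° ✓; |CJ| = 14.20 ✓; ∠CJQ = 91.00° ✓; |JQ| = 15.80 ✓; ∠(JQ, QG) = 90.00° ✓; |QG| = 11.60 ✓; ∠QGT = 138.8° ✓; |GT| = 15.30 ✓; ∠GTB = 57.30° ✓; |TB| = 12.20 ✓; ∠TBA = 77.40° ✓; |BA| = 25.50 ✗.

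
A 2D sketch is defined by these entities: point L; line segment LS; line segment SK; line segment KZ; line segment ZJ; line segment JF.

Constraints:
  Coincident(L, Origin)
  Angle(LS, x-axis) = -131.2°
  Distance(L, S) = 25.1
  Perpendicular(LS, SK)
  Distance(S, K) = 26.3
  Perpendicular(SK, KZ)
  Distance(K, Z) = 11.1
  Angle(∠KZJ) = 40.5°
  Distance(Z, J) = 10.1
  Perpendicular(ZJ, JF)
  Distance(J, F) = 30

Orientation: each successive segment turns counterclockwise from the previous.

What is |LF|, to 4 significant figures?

59.20

∠KZJ = 40.5° gives ZJ at -171.7° from the x-axis; with |ZJ| = 10.1, J = (0.5726, -29.32). ZJ is perpendicular to JF, so JF runs at -81.70°; with |JF| = 30.0, F = (4.903, -59.00). Then |LF| = |F − L| = 59.20.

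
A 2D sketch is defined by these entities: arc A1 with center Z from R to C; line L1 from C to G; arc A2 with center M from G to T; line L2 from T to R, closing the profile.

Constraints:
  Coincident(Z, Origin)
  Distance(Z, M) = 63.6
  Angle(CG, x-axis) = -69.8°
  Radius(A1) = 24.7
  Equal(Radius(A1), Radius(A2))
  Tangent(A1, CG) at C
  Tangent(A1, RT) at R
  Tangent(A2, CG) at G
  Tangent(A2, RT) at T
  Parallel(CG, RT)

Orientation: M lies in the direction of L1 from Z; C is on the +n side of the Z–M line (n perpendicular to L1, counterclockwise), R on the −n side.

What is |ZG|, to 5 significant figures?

68.228

The slot axis is L1's direction at -69.8°, so u = (cos -69.8°, sin -69.8°) = (0.34530, -0.93849) and n = (−sin -69.8°, cos -69.8°) = (0.93849, 0.34530). Z is at the origin and M lies 63.6 along u from Z, so M = 63.6·u = (21.961, -59.688). Tangency of A1 to both parallel lines with radius 24.7 puts C and R at Z ± 24.7·n: C = (23.181, 8.5289), R = (-23.181, -8.5289). Equal radii place G and T the same way about M: G = M + 24.7·n = (45.142, -51.159), T = M − 24.7·n = (-1.2198, -68.217). Then |ZG| = |G − Z| = 68.228.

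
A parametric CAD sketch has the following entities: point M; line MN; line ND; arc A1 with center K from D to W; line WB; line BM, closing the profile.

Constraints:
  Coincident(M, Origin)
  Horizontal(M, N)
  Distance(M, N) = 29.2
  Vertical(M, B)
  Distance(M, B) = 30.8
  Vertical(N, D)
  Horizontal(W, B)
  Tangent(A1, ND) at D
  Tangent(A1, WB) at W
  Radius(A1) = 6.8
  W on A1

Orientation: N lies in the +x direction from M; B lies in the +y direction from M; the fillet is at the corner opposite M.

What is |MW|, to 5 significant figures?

38.084

M is at the origin; MN is horizontal with |MN| = 29.2 and N on the +x side, so N = (29.200, 0.0000). MB is vertical with |MB| = 30.8 and B on the +y side, so B = (0.0000, 30.800). The virtual corner opposite M is at (29.200, 30.800). Tangency of A1 to ND means the radius KD is perpendicular to ND and the tangent condition forces KW to be normal to WB, with radius 6.8, so the center K sits 6.8 in from both sides at K = (22.400, 24.000). That places the tangent points at D = (29.200, 24.000) on ND and W = (22.400, 30.800) on WB. Then |MW| = |W − M| = 38.084.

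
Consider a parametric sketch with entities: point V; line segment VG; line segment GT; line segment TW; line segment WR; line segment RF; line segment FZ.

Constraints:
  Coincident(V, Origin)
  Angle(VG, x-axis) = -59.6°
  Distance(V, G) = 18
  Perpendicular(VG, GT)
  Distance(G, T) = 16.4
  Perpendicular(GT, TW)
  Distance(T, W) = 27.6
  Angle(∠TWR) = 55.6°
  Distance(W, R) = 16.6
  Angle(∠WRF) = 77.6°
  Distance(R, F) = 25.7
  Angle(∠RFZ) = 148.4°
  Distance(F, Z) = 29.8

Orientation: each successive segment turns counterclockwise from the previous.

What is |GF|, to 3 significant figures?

21.4

∠TWR = 55.6° gives WR at -115° from the x-axis; with |WR| = 16.6, R = (2.22, 1.56). ∠WRF = 77.6° gives RF at -12.8° from the x-axis; with |RF| = 25.7, F = (27.3, -4.13). Then |GF| = |F − G| = 21.4.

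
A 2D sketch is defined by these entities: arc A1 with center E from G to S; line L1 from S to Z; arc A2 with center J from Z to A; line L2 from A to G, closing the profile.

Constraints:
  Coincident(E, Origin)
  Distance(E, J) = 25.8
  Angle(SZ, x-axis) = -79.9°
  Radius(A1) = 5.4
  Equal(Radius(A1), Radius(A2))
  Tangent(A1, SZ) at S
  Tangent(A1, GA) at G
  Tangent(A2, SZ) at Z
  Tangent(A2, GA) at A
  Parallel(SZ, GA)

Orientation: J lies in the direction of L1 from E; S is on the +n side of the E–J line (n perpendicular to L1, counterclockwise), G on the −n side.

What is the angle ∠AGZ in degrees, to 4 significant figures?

22.71°

The slot axis is L1's direction at -79.9°, so u = (cos -79.9°, sin -79.9°) = (0.1754, -0.9845) and n = (−sin -79.9°, cos -79.9°) = (0.9845, 0.1754). E is at the origin and J lies 25.8 along u from E, so J = 25.8·u = (4.524, -25.40). Tangency of A1 to both parallel lines with radius 5.4 puts S and G at E ± 5.4·n: S = (5.316, 0.9470), G = (-5.316, -0.9470). Equal radii place Z and A the same way about J: Z = J + 5.4·n = (9.841, -24.45), A = J − 5.4·n = (-0.7919, -26.35). Then cos ∠AGZ = GA·GZ / (|GA||GZ|), giving 22.71°.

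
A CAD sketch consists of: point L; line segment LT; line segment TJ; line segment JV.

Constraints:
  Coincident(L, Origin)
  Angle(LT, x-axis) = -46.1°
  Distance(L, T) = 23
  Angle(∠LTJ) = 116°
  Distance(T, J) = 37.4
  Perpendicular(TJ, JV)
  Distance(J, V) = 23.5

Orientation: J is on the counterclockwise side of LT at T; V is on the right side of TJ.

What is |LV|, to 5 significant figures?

64.852

∠LTJ = 116.0°, so TJ runs at -46.1° + (180° − 116.0°) = 17.900° from the x-axis; with |TJ| = 37.4, J = T + 37.4·(cos 17.900°, sin 17.900°) = (51.538, -5.0775). TJ is perpendicular to JV; with |JV| = 23.5 on the right of TJ, V = J + 23.5·(0.30736, -0.95159) = (58.761, -27.440). Then |LV| = |V − L| = 64.852.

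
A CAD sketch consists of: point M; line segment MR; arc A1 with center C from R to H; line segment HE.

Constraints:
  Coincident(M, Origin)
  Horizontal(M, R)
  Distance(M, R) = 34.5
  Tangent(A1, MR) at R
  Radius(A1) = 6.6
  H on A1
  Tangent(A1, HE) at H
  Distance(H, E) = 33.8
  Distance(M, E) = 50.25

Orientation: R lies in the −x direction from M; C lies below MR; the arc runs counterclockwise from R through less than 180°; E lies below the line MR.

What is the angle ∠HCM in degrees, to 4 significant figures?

171.4°

Checks: M.y = 0.00, R.y = 0.00 ✓; |CH| = 6.600 ✓; ∠(CH, HE) = 90.00° ✓; |HE| = 33.80 ✓; |ME| = 50.25 ✓.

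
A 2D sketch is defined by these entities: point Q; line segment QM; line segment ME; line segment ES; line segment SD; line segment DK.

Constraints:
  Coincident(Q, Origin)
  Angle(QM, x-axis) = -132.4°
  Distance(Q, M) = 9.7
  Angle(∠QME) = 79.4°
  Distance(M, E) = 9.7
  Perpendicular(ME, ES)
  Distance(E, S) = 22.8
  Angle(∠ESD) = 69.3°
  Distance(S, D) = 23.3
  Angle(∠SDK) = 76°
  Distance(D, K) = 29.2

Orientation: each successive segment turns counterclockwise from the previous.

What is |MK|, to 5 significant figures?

10.472

∠ESD = 69.3° gives SD at 168.90° from the x-axis; with |SD| = 23.3, D = (-9.1463, 11.589). ∠SDK = 76.0° gives DK at -87.100° from the x-axis; with |DK| = 29.2, K = (-7.6690, -17.574). Then |MK| = |K − M| = 10.472.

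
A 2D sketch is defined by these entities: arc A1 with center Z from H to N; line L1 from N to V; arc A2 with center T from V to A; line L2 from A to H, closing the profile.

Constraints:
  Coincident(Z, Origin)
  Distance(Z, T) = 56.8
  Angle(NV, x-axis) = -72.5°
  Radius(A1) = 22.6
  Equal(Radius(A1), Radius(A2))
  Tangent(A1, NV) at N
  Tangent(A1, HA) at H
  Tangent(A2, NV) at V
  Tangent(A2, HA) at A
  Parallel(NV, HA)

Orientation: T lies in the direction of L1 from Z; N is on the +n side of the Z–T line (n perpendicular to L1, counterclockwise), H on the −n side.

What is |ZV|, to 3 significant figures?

61.1

The slot axis is L1's direction at -72.5°, so u = (cos -72.5°, sin -72.5°) = (0.301, -0.954) and n = (−sin -72.5°, cos -72.5°) = (0.954, 0.301). Z is at the origin and T lies 56.8 along u from Z, so T = 56.8·u = (17.1, -54.2). Tangency of A1 to both parallel lines with radius 22.6 puts N and H at Z ± 22.6·n: N = (21.6, 6.80), H = (-21.6, -6.80). Equal radii place V and A the same way about T: V = T + 22.6·n = (38.6, -47.4), A = T − 22.6·n = (-4.47, -61.0). Then |ZV| = |V − Z| = 61.1.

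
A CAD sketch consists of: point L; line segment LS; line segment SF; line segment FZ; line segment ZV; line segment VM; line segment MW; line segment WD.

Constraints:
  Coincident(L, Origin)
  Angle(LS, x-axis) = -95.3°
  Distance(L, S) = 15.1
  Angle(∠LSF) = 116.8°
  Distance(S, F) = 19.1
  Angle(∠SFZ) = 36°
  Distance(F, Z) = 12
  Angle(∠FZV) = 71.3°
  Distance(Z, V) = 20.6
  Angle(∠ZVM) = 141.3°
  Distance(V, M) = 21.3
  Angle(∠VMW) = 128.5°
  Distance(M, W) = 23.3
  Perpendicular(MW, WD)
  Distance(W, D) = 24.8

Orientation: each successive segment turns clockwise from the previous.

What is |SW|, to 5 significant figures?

51.514

L is at the origin; LS runs at -95.3° with length 15.1, so S = (-1.3948, -15.035). ∠LSF = 116.8° gives SF at -158.50° from the x-axis; with |SF| = 19.1, F = (-19.166, -22.036). ∠SFZ = 36.0° gives FZ at 57.500° from the x-axis; with |FZ| = 12.0, Z = (-12.718, -11.915). ∠FZV = 71.3° gives ZV at -51.200° from the x-axis; with |ZV| = 20.6, V = (0.18986, -27.969). ∠ZVM = 141.3° gives VM at -89.900° from the x-axis; with |VM| = 21.3, M = (0.22704, -49.269). ∠VMW = 128.5° gives MW at -141.40° from the x-axis; with |MW| = 23.3, W = (-17.982, -63.806). Then |SW| = |W − S| = 51.514.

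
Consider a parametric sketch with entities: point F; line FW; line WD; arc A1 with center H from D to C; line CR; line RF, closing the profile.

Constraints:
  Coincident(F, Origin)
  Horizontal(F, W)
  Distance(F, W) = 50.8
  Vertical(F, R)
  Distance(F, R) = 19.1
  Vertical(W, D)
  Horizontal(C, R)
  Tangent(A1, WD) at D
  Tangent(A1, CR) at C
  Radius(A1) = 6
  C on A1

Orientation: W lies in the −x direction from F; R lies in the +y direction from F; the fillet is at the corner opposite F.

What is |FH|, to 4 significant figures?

46.68

F is at the origin; F and W share the same y with |FW| = 50.8 and W on the −x side, so W = (-50.80, 0.000). FR is vertical with |FR| = 19.1 and R on the +y side, so R = (0.000, 19.10). The virtual corner opposite F is at (-50.80, 19.10). Since A1 is tangent to WD there, HD ⟂ WD and tangency of A1 to CR means the radius HC is perpendicular to CR, with radius 6.0, so the center H sits 6.0 in from both sides at H = (-44.80, 13.10). Then |FH| = |H − F| = 46.68.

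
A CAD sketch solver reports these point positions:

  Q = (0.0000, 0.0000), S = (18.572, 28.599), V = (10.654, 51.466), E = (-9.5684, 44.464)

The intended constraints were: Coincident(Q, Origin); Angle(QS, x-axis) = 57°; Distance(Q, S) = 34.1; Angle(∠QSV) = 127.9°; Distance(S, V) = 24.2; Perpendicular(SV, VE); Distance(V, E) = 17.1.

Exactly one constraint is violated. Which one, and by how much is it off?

Distance(V, E) = 17.1 — off by 4.30.

Q = (0.00, 0.00) ✓; QS at 57.00° ✓; |QS| = 34.10 ✓; ∠QSV = 127.9° ✓; |SV| = 24.20 ✓; ∠(SV, VE) = 90.00° ✓; |VE| = 21.40 ✗.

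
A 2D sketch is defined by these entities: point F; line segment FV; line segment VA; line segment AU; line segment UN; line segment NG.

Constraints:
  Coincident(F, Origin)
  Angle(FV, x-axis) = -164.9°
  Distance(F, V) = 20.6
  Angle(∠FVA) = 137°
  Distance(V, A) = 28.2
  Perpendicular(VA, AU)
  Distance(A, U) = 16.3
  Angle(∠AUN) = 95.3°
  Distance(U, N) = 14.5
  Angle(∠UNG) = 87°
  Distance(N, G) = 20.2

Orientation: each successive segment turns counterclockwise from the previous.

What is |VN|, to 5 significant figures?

22.373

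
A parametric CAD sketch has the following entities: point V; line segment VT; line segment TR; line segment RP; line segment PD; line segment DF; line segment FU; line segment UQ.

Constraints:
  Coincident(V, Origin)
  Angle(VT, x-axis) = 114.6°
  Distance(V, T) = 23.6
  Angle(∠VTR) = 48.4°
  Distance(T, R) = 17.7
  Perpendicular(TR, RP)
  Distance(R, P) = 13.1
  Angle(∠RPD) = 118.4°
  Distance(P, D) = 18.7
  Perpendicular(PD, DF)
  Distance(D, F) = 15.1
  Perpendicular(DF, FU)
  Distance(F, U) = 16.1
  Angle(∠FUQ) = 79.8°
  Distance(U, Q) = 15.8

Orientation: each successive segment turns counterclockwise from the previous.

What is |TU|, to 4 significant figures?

8.298

V is at the origin; VT runs at 114.6° with length 23.6, so T = (-9.824, 21.46). ∠VTR = 48.4° gives TR at -113.8° from the x-axis; with |TR| = 17.7, R = (-16.97, 5.263). The perpendicularity gives RP at right angles to TR, so RP runs at -23.80°; with |RP| = 13.1, P = (-4.981, -0.02326). ∠RPD = 118.4° gives PD at 37.80° from the x-axis; with |PD| = 18.7, D = (9.795, 11.44). The perpendicularity gives DF at right angles to PD, so DF runs at 127.8°; with |DF| = 15.1, F = (0.5400, 23.37). DF is perpendicular to FU, so FU runs at -142.2°; with |FU| = 16.1, U = (-12.18, 13.50). Then |TU| = |U − T| = 8.298.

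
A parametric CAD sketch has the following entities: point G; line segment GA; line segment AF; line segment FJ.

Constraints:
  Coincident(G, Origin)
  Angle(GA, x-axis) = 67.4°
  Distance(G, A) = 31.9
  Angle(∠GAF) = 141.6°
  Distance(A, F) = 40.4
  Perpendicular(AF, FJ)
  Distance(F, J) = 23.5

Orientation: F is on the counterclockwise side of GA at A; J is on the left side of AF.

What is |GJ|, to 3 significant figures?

65.5

G is at the origin; GA runs at 67.4° with length 31.9, so A = 31.9·(cos 67.4°, sin 67.4°) = (12.3, 29.5). ∠GAF = 141.6°, so AF runs at 67.4° + (180° − 141.6°) = 106° from the x-axis; with |AF| = 40.4, F = A + 40.4·(cos 106°, sin 106°) = (1.26, 68.3). AF is perpendicular to FJ; with |FJ| = 23.5 on the left of AF, J = F + 23.5·(-0.962, -0.272) = (-21.4, 61.9). Then |GJ| = |J − G| = 65.5.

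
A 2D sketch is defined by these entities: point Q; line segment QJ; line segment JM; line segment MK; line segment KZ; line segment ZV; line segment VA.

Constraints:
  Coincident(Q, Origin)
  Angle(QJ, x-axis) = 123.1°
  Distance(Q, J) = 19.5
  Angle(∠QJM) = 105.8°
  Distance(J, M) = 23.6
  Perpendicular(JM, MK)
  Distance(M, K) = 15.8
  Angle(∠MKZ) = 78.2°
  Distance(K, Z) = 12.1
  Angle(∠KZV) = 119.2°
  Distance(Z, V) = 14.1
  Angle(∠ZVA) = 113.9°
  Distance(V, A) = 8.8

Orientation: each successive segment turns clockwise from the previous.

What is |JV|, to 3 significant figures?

7.54

Q is at the origin; QJ runs at 123.1° with length 19.5, so J = (-10.6, 16.3). ∠QJM = 105.8° gives JM at 48.9° from the x-axis; with |JM| = 23.6, M = (4.87, 34.1). JM is perpendicular to MK, so MK runs at -41.1°; with |MK| = 15.8, K = (16.8, 23.7). ∠MKZ = 78.2° gives KZ at -143° from the x-axis; with |KZ| = 12.1, Z = (7.12, 16.4). ∠KZV = 119.2° gives ZV at 156° from the x-axis; with |ZV| = 14.1, V = (-5.79, 22.1). Then |JV| = |V − J| = 7.54.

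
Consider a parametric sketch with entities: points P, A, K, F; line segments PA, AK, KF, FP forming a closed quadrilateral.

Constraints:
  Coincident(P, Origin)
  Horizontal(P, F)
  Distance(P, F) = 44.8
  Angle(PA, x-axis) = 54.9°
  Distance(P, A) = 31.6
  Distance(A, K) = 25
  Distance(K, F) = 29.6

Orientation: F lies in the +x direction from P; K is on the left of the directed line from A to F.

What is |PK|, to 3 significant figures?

52.1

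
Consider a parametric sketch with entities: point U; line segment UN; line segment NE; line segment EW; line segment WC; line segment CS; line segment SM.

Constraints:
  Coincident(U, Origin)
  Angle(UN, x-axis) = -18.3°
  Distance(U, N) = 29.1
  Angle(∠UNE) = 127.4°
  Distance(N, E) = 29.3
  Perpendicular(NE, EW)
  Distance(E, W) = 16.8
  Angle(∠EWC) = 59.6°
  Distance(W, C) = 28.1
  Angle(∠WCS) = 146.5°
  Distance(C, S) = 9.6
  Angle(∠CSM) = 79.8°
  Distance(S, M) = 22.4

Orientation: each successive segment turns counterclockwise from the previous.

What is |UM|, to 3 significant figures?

53.4

U is at the origin; UN runs at -18.3° with length 29.1, so N = (27.6, -9.14). ∠UNE = 127.4° gives NE at 34.3° from the x-axis; with |NE| = 29.3, E = (51.8, 7.37). NE is perpendicular to EW, so EW runs at 124°; with |EW| = 16.8, W = (42.4, 21.3). ∠EWC = 59.6° gives WC at -115° from the x-axis; with |WC| = 28.1, C = (30.4, -4.15). ∠WCS = 146.5° gives CS at -81.8° from the x-axis; with |CS| = 9.6, S = (31.7, -13.7). ∠CSM = 79.8° gives SM at 18.4° from the x-axis; with |SM| = 22.4, M = (53.0, -6.58). Then |UM| = |M − U| = 53.4.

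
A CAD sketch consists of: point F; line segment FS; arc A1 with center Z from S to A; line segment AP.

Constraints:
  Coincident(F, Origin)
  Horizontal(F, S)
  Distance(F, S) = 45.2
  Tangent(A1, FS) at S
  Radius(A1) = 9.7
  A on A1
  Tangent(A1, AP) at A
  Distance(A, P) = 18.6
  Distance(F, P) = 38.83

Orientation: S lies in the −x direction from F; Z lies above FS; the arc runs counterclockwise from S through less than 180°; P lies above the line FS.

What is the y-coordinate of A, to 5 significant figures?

6.6975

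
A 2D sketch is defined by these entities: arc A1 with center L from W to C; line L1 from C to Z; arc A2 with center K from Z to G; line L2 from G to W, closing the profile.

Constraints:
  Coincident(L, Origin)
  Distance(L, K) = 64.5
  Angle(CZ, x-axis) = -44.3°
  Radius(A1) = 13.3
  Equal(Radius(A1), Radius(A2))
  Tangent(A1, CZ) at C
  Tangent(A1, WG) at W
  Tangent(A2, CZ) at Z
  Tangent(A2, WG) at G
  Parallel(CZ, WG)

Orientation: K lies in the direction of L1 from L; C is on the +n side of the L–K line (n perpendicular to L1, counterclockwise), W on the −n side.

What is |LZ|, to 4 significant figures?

65.86

The slot axis is L1's direction at -44.3°, so u = (cos -44.3°, sin -44.3°) = (0.7157, -0.6984) and n = (−sin -44.3°, cos -44.3°) = (0.6984, 0.7157). L is at the origin and K lies 64.5 along u from L, so K = 64.5·u = (46.16, -45.05). Tangency of A1 to both parallel lines with radius 13.3 puts C and W at L ± 13.3·n: C = (9.289, 9.519), W = (-9.289, -9.519). Equal radii place Z and G the same way about K: Z = K + 13.3·n = (55.45, -35.53), G = K − 13.3·n = (36.87, -54.57). Then |LZ| = |Z − L| = 65.86.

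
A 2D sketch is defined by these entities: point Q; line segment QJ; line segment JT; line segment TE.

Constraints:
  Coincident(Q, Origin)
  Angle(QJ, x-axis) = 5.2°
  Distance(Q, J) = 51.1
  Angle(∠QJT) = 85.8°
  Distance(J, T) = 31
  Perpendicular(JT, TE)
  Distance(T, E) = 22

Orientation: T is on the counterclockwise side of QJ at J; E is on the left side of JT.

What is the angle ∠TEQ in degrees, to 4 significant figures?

136.7°

∠QJT = 85.8°, so JT runs at 5.2° + (180° − 85.8°) = 99.40° from the x-axis; with |JT| = 31.0, T = J + 31.0·(cos 99.40°, sin 99.40°) = (45.83, 35.22). JT is perpendicular to TE; with |TE| = 22.0 on the left of JT, E = T + 22.0·(-0.9866, -0.1633) = (24.12, 31.62). Then cos ∠TEQ = ET·EQ / (|ET||EQ|), giving 136.7°.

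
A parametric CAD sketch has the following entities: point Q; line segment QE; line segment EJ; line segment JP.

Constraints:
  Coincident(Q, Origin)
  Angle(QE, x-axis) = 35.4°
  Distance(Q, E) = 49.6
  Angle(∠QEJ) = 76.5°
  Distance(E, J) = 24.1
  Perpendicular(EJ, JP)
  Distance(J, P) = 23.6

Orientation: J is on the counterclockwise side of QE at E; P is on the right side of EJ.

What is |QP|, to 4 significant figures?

72.91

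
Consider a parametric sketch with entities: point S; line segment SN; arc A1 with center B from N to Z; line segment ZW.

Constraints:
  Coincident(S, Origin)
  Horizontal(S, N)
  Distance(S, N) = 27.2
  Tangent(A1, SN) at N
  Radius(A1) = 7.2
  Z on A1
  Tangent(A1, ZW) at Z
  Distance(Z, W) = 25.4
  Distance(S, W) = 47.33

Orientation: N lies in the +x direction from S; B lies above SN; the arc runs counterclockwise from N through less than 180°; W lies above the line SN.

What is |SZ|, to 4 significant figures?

35.15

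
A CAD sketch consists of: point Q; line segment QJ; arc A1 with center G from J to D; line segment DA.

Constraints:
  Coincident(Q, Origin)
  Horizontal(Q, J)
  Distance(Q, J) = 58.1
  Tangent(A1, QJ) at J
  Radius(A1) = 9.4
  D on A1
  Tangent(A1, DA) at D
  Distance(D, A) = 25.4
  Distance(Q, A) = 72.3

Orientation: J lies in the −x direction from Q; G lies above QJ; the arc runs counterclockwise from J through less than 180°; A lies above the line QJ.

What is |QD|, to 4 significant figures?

51.91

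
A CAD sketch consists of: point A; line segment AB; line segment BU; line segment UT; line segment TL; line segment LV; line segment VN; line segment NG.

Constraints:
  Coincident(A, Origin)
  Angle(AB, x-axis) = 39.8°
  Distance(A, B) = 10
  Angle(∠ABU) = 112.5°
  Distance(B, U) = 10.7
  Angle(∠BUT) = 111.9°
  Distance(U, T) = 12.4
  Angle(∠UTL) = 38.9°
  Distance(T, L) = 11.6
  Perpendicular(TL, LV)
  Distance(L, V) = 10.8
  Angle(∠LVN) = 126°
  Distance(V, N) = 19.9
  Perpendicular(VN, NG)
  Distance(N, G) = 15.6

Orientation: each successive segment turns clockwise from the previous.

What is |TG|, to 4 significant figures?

16.86

A is at the origin; AB runs at 39.8° with length 10.0, so B = (7.683, 6.401). ∠ABU = 112.5° gives BU at -27.70° from the x-axis; with |BU| = 10.7, U = (17.16, 1.427). ∠BUT = 111.9° gives UT at -95.80° from the x-axis; with |UT| = 12.4, T = (15.90, -10.91). ∠UTL = 38.9° gives TL at 123.1° from the x-axis; with |TL| = 11.6, L = (9.569, -1.192). The perpendicularity gives LV at right angles to TL, so LV runs at 33.10°; with |LV| = 10.8, V = (18.62, 4.706). ∠LVN = 126.0° gives VN at -20.90° from the x-axis; with |VN| = 19.9, N = (37.21, -2.393). VN ⟂ NG, so NG runs at -110.9°; with |NG| = 15.6, G = (31.64, -16.97). Then |TG| = |G − T| = 16.86.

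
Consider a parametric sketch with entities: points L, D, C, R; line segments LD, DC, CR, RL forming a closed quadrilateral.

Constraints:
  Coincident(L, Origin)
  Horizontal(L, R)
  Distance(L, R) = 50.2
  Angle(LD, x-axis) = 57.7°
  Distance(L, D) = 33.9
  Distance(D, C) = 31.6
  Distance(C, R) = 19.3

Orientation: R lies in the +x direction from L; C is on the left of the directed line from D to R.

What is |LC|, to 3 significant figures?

51.9

L is at the origin; LR is horizontal with |LR| = 50.2 and R in +x, so R = (50.2, 0). LD runs at 57.7° with |LD| = 33.9, so D = (18.1, 28.7). C is determined by |DC| = 31.6 and |CR| = 19.3 together: it lies at the intersection of circle(D, 31.6) and circle(R, 19.3). With |DR| = 43.0, the foot of the radical line on DR is 28.8 from D and the perpendicular offset is √(31.6² − 28.8²) = 13.0. Taking the left-of-DR solution: C = (48.3, 19.2).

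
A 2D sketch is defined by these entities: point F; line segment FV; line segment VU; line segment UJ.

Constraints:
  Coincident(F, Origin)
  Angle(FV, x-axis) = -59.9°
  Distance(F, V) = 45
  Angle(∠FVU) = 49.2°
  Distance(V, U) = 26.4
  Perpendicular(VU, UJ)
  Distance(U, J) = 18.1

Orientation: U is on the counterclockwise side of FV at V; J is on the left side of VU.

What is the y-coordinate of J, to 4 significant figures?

-8.063

F is at the origin; FV runs at -59.9° with length 45.0, so V = 45.0·(cos -59.9°, sin -59.9°) = (22.57, -38.93). ∠FVU = 49.2°, so VU runs at -59.9° + (180° − 49.2°) = 70.90° from the x-axis; with |VU| = 26.4, U = V + 26.4·(cos 70.90°, sin 70.90°) = (31.21, -13.99). The perpendicularity gives UJ at right angles to VU; with |UJ| = 18.1 on the left of VU, J = U + 18.1·(-0.9449, 0.3272) = (14.10, -8.063). So J.y = -8.063.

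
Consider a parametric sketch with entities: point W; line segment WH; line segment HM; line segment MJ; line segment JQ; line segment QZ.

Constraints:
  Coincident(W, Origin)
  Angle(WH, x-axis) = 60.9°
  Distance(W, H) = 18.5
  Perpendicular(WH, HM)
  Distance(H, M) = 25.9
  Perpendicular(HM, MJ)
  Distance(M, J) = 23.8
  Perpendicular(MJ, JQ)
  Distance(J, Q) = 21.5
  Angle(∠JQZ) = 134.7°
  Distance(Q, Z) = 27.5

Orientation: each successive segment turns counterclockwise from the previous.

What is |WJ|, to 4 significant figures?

26.44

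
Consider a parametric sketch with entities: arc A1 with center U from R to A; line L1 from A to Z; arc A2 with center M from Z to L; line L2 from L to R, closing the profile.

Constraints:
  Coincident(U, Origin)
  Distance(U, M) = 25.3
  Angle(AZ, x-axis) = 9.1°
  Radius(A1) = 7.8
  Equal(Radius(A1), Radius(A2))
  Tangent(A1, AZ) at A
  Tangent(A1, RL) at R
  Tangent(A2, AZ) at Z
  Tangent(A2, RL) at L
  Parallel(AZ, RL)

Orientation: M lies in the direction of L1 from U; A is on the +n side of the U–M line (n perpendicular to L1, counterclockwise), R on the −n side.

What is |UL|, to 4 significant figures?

26.48

The slot axis is L1's direction at 9.1°, so u = (cos 9.1°, sin 9.1°) = (0.9874, 0.1582) and n = (−sin 9.1°, cos 9.1°) = (-0.1582, 0.9874). U is at the origin and M lies 25.3 along u from U, so M = 25.3·u = (24.98, 4.001). Tangency of A1 to both parallel lines with radius 7.8 puts A and R at U ± 7.8·n: A = (-1.234, 7.702), R = (1.234, -7.702). Equal radii place Z and L the same way about M: Z = M + 7.8·n = (23.75, 11.70), L = M − 7.8·n = (26.22, -3.700). Then |UL| = |L − U| = 26.48.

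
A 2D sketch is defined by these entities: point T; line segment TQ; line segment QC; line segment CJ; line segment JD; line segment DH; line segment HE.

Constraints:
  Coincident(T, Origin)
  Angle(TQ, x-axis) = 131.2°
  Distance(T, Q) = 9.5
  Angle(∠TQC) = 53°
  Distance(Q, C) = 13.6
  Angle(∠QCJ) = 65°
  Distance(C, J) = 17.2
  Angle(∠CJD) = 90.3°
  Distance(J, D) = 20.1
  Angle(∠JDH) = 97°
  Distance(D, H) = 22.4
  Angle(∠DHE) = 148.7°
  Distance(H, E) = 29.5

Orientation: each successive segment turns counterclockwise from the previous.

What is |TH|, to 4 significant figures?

24.29

T is at the origin; TQ runs at 131.2° with length 9.5, so Q = (-6.258, 7.148). ∠TQC = 53.0° gives QC at -101.8° from the x-axis; with |QC| = 13.6, C = (-9.039, -6.165). ∠QCJ = 65.0° gives CJ at 13.20° from the x-axis; with |CJ| = 17.2, J = (7.707, -2.237). ∠CJD = 90.3° gives JD at 102.9° from the x-axis; with |JD| = 20.1, D = (3.220, 17.36). ∠JDH = 97.0° gives DH at -174.1° from the x-axis; with |DH| = 22.4, H = (-19.06, 15.05). Then |TH| = |H − T| = 24.29.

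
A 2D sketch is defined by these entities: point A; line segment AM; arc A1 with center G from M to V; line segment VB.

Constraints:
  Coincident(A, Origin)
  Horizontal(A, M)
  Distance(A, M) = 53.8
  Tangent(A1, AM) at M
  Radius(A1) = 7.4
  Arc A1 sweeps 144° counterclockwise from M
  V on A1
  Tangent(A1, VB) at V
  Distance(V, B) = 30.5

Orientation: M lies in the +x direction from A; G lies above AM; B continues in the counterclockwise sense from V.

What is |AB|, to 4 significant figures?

45.84

A is at the origin; A and M share the same y with |AM| = 53.8 and M on the +x side, so M = (53.80, 0.000). Tangency of A1 to AM means the radius GM is perpendicular to AM, so G = M + (0, 7.4) = (53.80, 7.400). On A1, M sits at bearing -90° from G; a 144° counterclockwise sweep puts V at bearing 54°, so V = G + 7.4·(cos 54°, sin 54°) = (58.15, 13.39). A1 meets VB tangentially, so GV is at right angles to VB, so VB runs along (−sin 54°, cos 54°); with |VB| = 30.5, B = (33.47, 31.31). Then |AB| = |B − A| = 45.84.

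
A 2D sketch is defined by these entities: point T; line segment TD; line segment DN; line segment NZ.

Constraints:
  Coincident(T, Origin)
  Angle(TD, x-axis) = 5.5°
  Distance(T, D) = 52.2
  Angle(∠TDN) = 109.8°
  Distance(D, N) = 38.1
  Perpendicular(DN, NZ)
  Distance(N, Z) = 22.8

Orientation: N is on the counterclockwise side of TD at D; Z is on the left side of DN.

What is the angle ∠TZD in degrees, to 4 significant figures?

56.15°

T is at the origin; TD runs at 5.5° with length 52.2, so D = 52.2·(cos 5.5°, sin 5.5°) = (51.96, 5.003). ∠TDN = 109.8°, so DN runs at 5.5° + (180° − 109.8°) = 75.70° from the x-axis; with |DN| = 38.1, N = D + 38.1·(cos 75.70°, sin 75.70°) = (61.37, 41.92). DN ⟂ NZ; with |NZ| = 22.8 on the left of DN, Z = N + 22.8·(-0.9690, 0.2470) = (39.28, 47.55). Then cos ∠TZD = ZT·ZD / (|ZT||ZD|), giving 56.15°.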